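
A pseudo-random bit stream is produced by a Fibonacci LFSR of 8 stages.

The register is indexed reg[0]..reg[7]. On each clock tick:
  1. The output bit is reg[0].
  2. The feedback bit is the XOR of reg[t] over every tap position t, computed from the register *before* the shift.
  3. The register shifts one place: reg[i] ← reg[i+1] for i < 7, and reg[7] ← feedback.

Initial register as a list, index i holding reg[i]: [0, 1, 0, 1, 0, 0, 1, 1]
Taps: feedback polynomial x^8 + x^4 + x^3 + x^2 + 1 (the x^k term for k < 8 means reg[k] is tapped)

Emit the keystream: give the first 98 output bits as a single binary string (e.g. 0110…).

k : reg_k → out_k, fb_k
0: 01010011 → 0, fb=1
1: 10100111 → 1, fb=0
2: 01001110 → 0, fb=1
3: 10011101 → 1, fb=1
4: 00111011 → 0, fb=1
5: 01110111 → 0, fb=0
6: 11101110 → 1, fb=1
7: 11011101 → 1, fb=1
8: 10111011 → 1, fb=0
9: 01110110 → 0, fb=0
10: 11101100 → 1, fb=1
11: 11011001 → 1, fb=1
12: 10110011 → 1, fb=1
13: 01100111 → 0, fb=1
14: 11001111 → 1, fb=0
15: 10011110 → 1, fb=1
16: 00111101 → 0, fb=1
17: 01111011 → 0, fb=1
18: 11110111 → 1, fb=1
19: 11101111 → 1, fb=1
20: 11011111 → 1, fb=1
21: 10111111 → 1, fb=0
22: 01111110 → 0, fb=1
23: 11111101 → 1, fb=0
24: 11111010 → 1, fb=0
25: 11110100 → 1, fb=1
26: 11101001 → 1, fb=1
27: 11010011 → 1, fb=0
28: 10100110 → 1, fb=0
29: 01001100 → 0, fb=1
30: 10011001 → 1, fb=1
31: 00110011 → 0, fb=0
32: 01100110 → 0, fb=1
33: 11001101 → 1, fb=0
34: 10011010 → 1, fb=1
35: 00110101 → 0, fb=0
36: 01101010 → 0, fb=0
37: 11010100 → 1, fb=0
38: 10101000 → 1, fb=1
39: 01010001 → 0, fb=1
40: 10100011 → 1, fb=0
41: 01000110 → 0, fb=0
42: 10001100 → 1, fb=0
43: 00011000 → 0, fb=0
44: 00110000 → 0, fb=0
45: 01100000 → 0, fb=1
46: 11000001 → 1, fb=1
47: 10000011 → 1, fb=1
48: 00000111 → 0, fb=0
49: 00001110 → 0, fb=1
50: 00011101 → 0, fb=0
51: 00111010 → 0, fb=1
52: 01110101 → 0, fb=0
53: 11101010 → 1, fb=1
54: 11010101 → 1, fb=0
55: 10101010 → 1, fb=1
56: 01010101 → 0, fb=1
57: 10101011 → 1, fb=1
58: 01010111 → 0, fb=1
59: 10101111 → 1, fb=1
60: 01011111 → 0, fb=0
61: 10111110 → 1, fb=0
62: 01111100 → 0, fb=1
63: 11111001 → 1, fb=0
64: 11110010 → 1, fb=1
65: 11100101 → 1, fb=0
66: 11001010 → 1, fb=0
67: 10010100 → 1, fb=0
68: 00101000 → 0, fb=0
69: 01010000 → 0, fb=1
70: 10100001 → 1, fb=0
71: 01000010 → 0, fb=0
72: 10000100 → 1, fb=1
73: 00001001 → 0, fb=1
74: 00010011 → 0, fb=1
75: 00100111 → 0, fb=1
76: 01001111 → 0, fb=1
77: 10011111 → 1, fb=1
78: 00111111 → 0, fb=1
79: 01111111 → 0, fb=1
80: 11111111 → 1, fb=0
81: 11111110 → 1, fb=0
82: 11111100 → 1, fb=0
83: 11111000 → 1, fb=0
84: 11110000 → 1, fb=1
85: 11100001 → 1, fb=0
86: 11000010 → 1, fb=1
87: 10000101 → 1, fb=1
88: 00001011 → 0, fb=1
89: 00010111 → 0, fb=1
90: 00101111 → 0, fb=0
91: 01011110 → 0, fb=0
92: 10111100 → 1, fb=0
93: 01111000 → 0, fb=1
94: 11110001 → 1, fb=1
95: 11100011 → 1, fb=0
96: 11000110 → 1, fb=1
97: 10001101 → 1, fb=0

01010011101110110011110111111010011001101010001100000111010101011111001010000100111111110000101111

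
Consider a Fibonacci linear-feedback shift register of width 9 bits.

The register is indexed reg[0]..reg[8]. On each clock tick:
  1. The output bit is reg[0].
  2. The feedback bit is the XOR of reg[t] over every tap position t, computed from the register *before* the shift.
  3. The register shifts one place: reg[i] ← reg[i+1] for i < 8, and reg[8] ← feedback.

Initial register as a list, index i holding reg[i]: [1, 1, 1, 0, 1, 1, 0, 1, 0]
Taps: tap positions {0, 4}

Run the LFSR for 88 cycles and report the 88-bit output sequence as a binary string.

1110110100011110011111001101100010101001000111000110110101011100010011000100010000000010

k : reg_k → out_k, fb_k
0: 111011010 → 1, fb=0
1: 110110100 → 1, fb=0
2: 101101000 → 1, fb=1
3: 011010001 → 0, fb=1
4: 110100011 → 1, fb=1
5: 101000111 → 1, fb=1
6: 010001111 → 0, fb=0
7: 100011110 → 1, fb=0
8: 000111100 → 0, fb=1
9: 001111001 → 0, fb=1
10: 011110011 → 0, fb=1
11: 111100111 → 1, fb=1
12: 111001111 → 1, fb=1
13: 110011111 → 1, fb=0
14: 100111110 → 1, fb=0
15: 001111100 → 0, fb=1
16: 011111001 → 0, fb=1
17: 111110011 → 1, fb=0
18: 111100110 → 1, fb=1
19: 111001101 → 1, fb=1
20: 110011011 → 1, fb=0
21: 100110110 → 1, fb=0
22: 001101100 → 0, fb=0
23: 011011000 → 0, fb=1
24: 110110001 → 1, fb=0
25: 101100010 → 1, fb=1
26: 011000101 → 0, fb=0
27: 110001010 → 1, fb=1
28: 100010101 → 1, fb=0
29: 000101010 → 0, fb=0
30: 001010100 → 0, fb=1
31: 010101001 → 0, fb=0
32: 101010010 → 1, fb=0
33: 010100100 → 0, fb=0
34: 101001000 → 1, fb=1
35: 010010001 → 0, fb=1
36: 100100011 → 1, fb=1
37: 001000111 → 0, fb=0
38: 010001110 → 0, fb=0
39: 100011100 → 1, fb=0
40: 000111000 → 0, fb=1
41: 001110001 → 0, fb=1
42: 011100011 → 0, fb=0
43: 111000110 → 1, fb=1
44: 110001101 → 1, fb=1
45: 100011011 → 1, fb=0
46: 000110110 → 0, fb=1
47: 001101101 → 0, fb=0
48: 011011010 → 0, fb=1
49: 110110101 → 1, fb=0
50: 101101010 → 1, fb=1
51: 011010101 → 0, fb=1
52: 110101011 → 1, fb=1
53: 101010111 → 1, fb=0
54: 010101110 → 0, fb=0
55: 101011100 → 1, fb=0
56: 010111000 → 0, fb=1
57: 101110001 → 1, fb=0
58: 011100010 → 0, fb=0
59: 111000100 → 1, fb=1
60: 110001001 → 1, fb=1
61: 100010011 → 1, fb=0
62: 000100110 → 0, fb=0
63: 001001100 → 0, fb=0
64: 010011000 → 0, fb=1
65: 100110001 → 1, fb=0
66: 001100010 → 0, fb=0
67: 011000100 → 0, fb=0
68: 110001000 → 1, fb=1
69: 100010001 → 1, fb=0
70: 000100010 → 0, fb=0
71: 001000100 → 0, fb=0
72: 010001000 → 0, fb=0
73: 100010000 → 1, fb=0
74: 000100000 → 0, fb=0
75: 001000000 → 0, fb=0
76: 010000000 → 0, fb=0
77: 100000000 → 1, fb=1
78: 000000001 → 0, fb=0
79: 000000010 → 0, fb=0
80: 000000100 → 0, fb=0
81: 000001000 → 0, fb=0
82: 000010000 → 0, fb=1
83: 000100001 → 0, fb=0
84: 001000010 → 0, fb=0
85: 010000100 → 0, fb=0
86: 100001000 → 1, fb=1
87: 000010001 → 0, fb=1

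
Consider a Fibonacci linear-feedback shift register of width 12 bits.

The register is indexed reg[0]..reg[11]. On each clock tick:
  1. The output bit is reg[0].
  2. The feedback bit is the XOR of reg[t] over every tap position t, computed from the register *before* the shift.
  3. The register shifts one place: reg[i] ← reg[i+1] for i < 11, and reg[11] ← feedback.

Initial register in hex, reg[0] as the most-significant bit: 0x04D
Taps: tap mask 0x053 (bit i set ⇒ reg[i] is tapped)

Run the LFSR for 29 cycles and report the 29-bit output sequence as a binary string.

k : reg_k → out_k, fb_k
0: 000001001101 → 0, fb=0
1: 000010011010 → 0, fb=1
2: 000100110101 → 0, fb=1
3: 001001101011 → 0, fb=1
4: 010011010111 → 0, fb=0
5: 100110101110 → 1, fb=1
6: 001101011101 → 0, fb=0
7: 011010111010 → 0, fb=1
8: 110101110101 → 1, fb=1
9: 101011101011 → 1, fb=1
10: 010111010111 → 0, fb=0
11: 101110101110 → 1, fb=1
12: 011101011101 → 0, fb=1
13: 111010111011 → 1, fb=0
14: 110101110110 → 1, fb=1
15: 101011101101 → 1, fb=1
16: 010111011011 → 0, fb=0
17: 101110110110 → 1, fb=1
18: 011101101101 → 0, fb=0
19: 111011011010 → 1, fb=1
20: 110110110101 → 1, fb=0
21: 101101101010 → 1, fb=0
22: 011011010100 → 0, fb=0
23: 110110101000 → 1, fb=0
24: 101101010000 → 1, fb=1
25: 011010100001 → 0, fb=1
26: 110101000011 → 1, fb=0
27: 101010000110 → 1, fb=0
28: 010100001100 → 0, fb=1

00000100110101110101110110110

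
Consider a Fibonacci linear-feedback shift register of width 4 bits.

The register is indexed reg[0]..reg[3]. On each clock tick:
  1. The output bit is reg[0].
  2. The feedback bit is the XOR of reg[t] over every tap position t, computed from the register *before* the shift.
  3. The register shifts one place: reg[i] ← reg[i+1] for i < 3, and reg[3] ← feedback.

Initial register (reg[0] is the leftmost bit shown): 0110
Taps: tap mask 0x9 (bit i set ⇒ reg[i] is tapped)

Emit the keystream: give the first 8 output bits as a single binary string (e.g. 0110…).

01100100

k : reg_k → out_k, fb_k
0: 0110 → 0, fb=0
1: 1100 → 1, fb=1
2: 1001 → 1, fb=0
3: 0010 → 0, fb=0
4: 0100 → 0, fb=0
5: 1000 → 1, fb=1
6: 0001 → 0, fb=1
7: 0011 → 0, fb=1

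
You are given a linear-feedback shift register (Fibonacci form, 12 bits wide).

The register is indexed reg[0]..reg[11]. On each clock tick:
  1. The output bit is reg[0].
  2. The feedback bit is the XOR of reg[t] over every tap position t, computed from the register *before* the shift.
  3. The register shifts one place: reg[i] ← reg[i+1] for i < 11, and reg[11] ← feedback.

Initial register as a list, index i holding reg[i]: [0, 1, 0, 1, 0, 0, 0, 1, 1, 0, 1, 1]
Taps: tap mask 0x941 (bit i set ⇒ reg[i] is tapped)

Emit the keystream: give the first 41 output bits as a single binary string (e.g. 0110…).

01010001101100001001111100000110111110000

step | reg (before) | out | fb
   0 | 010100011011 | 0 | 0
   1 | 101000110110 | 1 | 0
   2 | 010001101100 | 0 | 0
   3 | 100011011000 | 1 | 0
   4 | 000110110000 | 0 | 1
   5 | 001101100001 | 0 | 0
   6 | 011011000010 | 0 | 0
   7 | 110110000100 | 1 | 1
   8 | 101100001001 | 1 | 1
   9 | 011000010011 | 0 | 1
  10 | 110000100111 | 1 | 1
  11 | 100001001111 | 1 | 1
  12 | 000010011111 | 0 | 0
  13 | 000100111110 | 0 | 0
  14 | 001001111100 | 0 | 0
  15 | 010011111000 | 0 | 0
  16 | 100111110000 | 1 | 0
  17 | 001111100000 | 0 | 1
  18 | 011111000001 | 0 | 1
  19 | 111110000011 | 1 | 0
  20 | 111100000110 | 1 | 1
  21 | 111000001101 | 1 | 1
  22 | 110000011011 | 1 | 1
  23 | 100000110111 | 1 | 1
  24 | 000001101111 | 0 | 1
  25 | 000011011111 | 0 | 0
  26 | 000110111110 | 0 | 0
  27 | 001101111100 | 0 | 0
  28 | 011011111000 | 0 | 0
  29 | 110111110000 | 1 | 0
  30 | 101111100000 | 1 | 0
  31 | 011111000000 | 0 | 0
  32 | 111110000000 | 1 | 1
  33 | 111100000001 | 1 | 0
  34 | 111000000010 | 1 | 1
  35 | 110000000101 | 1 | 0
  36 | 100000001010 | 1 | 0
  37 | 000000010100 | 0 | 0
  38 | 000000101000 | 0 | 0
  39 | 000001010000 | 0 | 0
  40 | 000010100000 | 0 | 1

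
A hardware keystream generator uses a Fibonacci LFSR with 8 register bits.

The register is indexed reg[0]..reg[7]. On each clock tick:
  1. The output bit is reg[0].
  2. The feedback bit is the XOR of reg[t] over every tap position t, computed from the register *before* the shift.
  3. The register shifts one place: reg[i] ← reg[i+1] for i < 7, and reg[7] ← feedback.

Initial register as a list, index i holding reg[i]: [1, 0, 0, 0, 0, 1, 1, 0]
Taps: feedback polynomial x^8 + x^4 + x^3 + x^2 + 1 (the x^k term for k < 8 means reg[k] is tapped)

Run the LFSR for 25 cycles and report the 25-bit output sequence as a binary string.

tick  register→output (feedback)
  0  10000110→1 (1)
  1  00001101→0 (1)
  2  00011011→0 (0)
  3  00110110→0 (0)
  4  01101100→0 (0)
  5  11011000→1 (1)
  6  10110001→1 (1)
  7  01100011→0 (1)
  8  11000111→1 (1)
  9  10001111→1 (0)
 10  00011110→0 (0)
 11  00111100→0 (1)
 12  01111001→0 (1)
 13  11110011→1 (1)
 14  11100111→1 (0)
 15  11001110→1 (0)
 16  10011100→1 (1)
 17  00111001→0 (1)
 18  01110011→0 (0)
 19  11100110→1 (0)
 20  11001100→1 (0)
 21  10011000→1 (1)
 22  00110001→0 (0)
 23  01100010→0 (1)
 24  11000101→1 (1)

1000011011000111100111001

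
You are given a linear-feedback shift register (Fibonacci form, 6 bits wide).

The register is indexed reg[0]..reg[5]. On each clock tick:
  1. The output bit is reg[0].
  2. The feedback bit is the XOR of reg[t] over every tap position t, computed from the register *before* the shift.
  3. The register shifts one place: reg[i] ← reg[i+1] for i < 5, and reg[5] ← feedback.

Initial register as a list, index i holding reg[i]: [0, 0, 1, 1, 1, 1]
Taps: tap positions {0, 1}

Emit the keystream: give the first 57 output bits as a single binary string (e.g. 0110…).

001111010001110010010110111011001101010111111000001000011

tick  register→output (feedback)
  0  001111→0 (0)
  1  011110→0 (1)
  2  111101→1 (0)
  3  111010→1 (0)
  4  110100→1 (0)
  5  101000→1 (1)
  6  010001→0 (1)
  7  100011→1 (1)
  8  000111→0 (0)
  9  001110→0 (0)
 10  011100→0 (1)
 11  111001→1 (0)
 12  110010→1 (0)
 13  100100→1 (1)
 14  001001→0 (0)
 15  010010→0 (1)
 16  100101→1 (1)
 17  001011→0 (0)
 18  010110→0 (1)
 19  101101→1 (1)
 20  011011→0 (1)
 21  110111→1 (0)
 22  101110→1 (1)
 23  011101→0 (1)
 24  111011→1 (0)
 25  110110→1 (0)
 26  101100→1 (1)
 27  011001→0 (1)
 28  110011→1 (0)
 29  100110→1 (1)
 30  001101→0 (0)
 31  011010→0 (1)
 32  110101→1 (0)
 33  101010→1 (1)
 34  010101→0 (1)
 35  101011→1 (1)
 36  010111→0 (1)
 37  101111→1 (1)
 38  011111→0 (1)
 39  111111→1 (0)
 40  111110→1 (0)
 41  111100→1 (0)
 42  111000→1 (0)
 43  110000→1 (0)
 44  100000→1 (1)
 45  000001→0 (0)
 46  000010→0 (0)
 47  000100→0 (0)
 48  001000→0 (0)
 49  010000→0 (1)
 50  100001→1 (1)
 51  000011→0 (0)
 52  000110→0 (0)
 53  001100→0 (0)
 54  011000→0 (1)
 55  110001→1 (0)
 56  100010→1 (1)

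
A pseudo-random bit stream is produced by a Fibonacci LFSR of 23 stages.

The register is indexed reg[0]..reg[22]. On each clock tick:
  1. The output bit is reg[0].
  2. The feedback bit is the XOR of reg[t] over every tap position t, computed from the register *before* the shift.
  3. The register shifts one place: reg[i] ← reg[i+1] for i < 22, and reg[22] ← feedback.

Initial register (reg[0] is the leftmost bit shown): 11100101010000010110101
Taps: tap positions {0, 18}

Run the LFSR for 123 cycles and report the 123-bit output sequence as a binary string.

step | reg (before) | out | fb
   0 | 11100101010000010110101 | 1 | 0
   1 | 11001010100000101101010 | 1 | 1
   2 | 10010101000001011010101 | 1 | 0
   3 | 00101010000010110101010 | 0 | 0
   4 | 01010100000101101010100 | 0 | 1
   5 | 10101000001011010101001 | 1 | 1
   6 | 01010000010110101010011 | 0 | 1
   7 | 10100000101101010100111 | 1 | 1
   8 | 01000001011010101001111 | 0 | 0
   9 | 10000010110101010011110 | 1 | 0
  10 | 00000101101010100111100 | 0 | 1
  11 | 00001011010101001111001 | 0 | 1
  12 | 00010110101010011110011 | 0 | 1
  13 | 00101101010100111100111 | 0 | 0
  14 | 01011010101001111001110 | 0 | 0
  15 | 10110101010011110011100 | 1 | 0
  16 | 01101010100111100111000 | 0 | 1
  17 | 11010101001111001110001 | 1 | 0
  18 | 10101010011110011100010 | 1 | 1
  19 | 01010100111100111000101 | 0 | 0
  20 | 10101001111001110001010 | 1 | 1
  21 | 01010011110011100010101 | 0 | 1
  22 | 10100111100111000101011 | 1 | 1
  23 | 01001111001110001010111 | 0 | 1
  24 | 10011110011100010101111 | 1 | 1
  25 | 00111100111000101011111 | 0 | 1
  26 | 01111001110001010111111 | 0 | 1
  27 | 11110011100010101111111 | 1 | 0
  28 | 11100111000101011111110 | 1 | 0
  29 | 11001110001010111111100 | 1 | 0
  30 | 10011100010101111111000 | 1 | 0
  31 | 00111000101011111110000 | 0 | 1
  32 | 01110001010111111100001 | 0 | 0
  33 | 11100010101111111000010 | 1 | 1
  34 | 11000101011111110000101 | 1 | 1
  35 | 10001010111111100001011 | 1 | 1
  36 | 00010101111111000010111 | 0 | 1
  37 | 00101011111110000101111 | 0 | 0
  38 | 01010111111100001011110 | 0 | 1
  39 | 10101111111000010111101 | 1 | 0
  40 | 01011111110000101111010 | 0 | 1
  41 | 10111111100001011110101 | 1 | 0
  42 | 01111111000010111101010 | 0 | 0
  43 | 11111110000101111010100 | 1 | 0
  44 | 11111100001011110101000 | 1 | 1
  45 | 11111000010111101010001 | 1 | 0
  46 | 11110000101111010100010 | 1 | 1
  47 | 11100001011110101000101 | 1 | 1
  48 | 11000010111101010001011 | 1 | 1
  49 | 10000101111010100010111 | 1 | 0
  50 | 00001011110101000101110 | 0 | 0
  51 | 00010111101010001011100 | 0 | 1
  52 | 00101111010100010111001 | 0 | 1
  53 | 01011110101000101110011 | 0 | 1
  54 | 10111101010001011100111 | 1 | 1
  55 | 01111010100010111001111 | 0 | 0
  56 | 11110101000101110011110 | 1 | 0
  57 | 11101010001011100111100 | 1 | 0
  58 | 11010100010111001111000 | 1 | 0
  59 | 10101000101110011110000 | 1 | 0
  60 | 01010001011100111100000 | 0 | 0
  61 | 10100010111001111000000 | 1 | 1
  62 | 01000101110011110000001 | 0 | 0
  63 | 10001011100111100000010 | 1 | 1
  64 | 00010111001111000000101 | 0 | 0
  65 | 00101110011110000001010 | 0 | 0
  66 | 01011100111100000010100 | 0 | 1
  67 | 10111001111000000101001 | 1 | 1
  68 | 01110011110000001010011 | 0 | 1
  69 | 11100111100000010100111 | 1 | 1
  70 | 11001111000000101001111 | 1 | 1
  71 | 10011110000001010011111 | 1 | 0
  72 | 00111100000010100111110 | 0 | 1
  73 | 01111000000101001111101 | 0 | 1
  74 | 11110000001010011111011 | 1 | 0
  75 | 11100000010100111110110 | 1 | 0
  76 | 11000000101001111101100 | 1 | 1
  77 | 10000001010011111011001 | 1 | 0
  78 | 00000010100111110110010 | 0 | 1
  79 | 00000101001111101100101 | 0 | 0
  80 | 00001010011111011001010 | 0 | 0
  81 | 00010100111110110010100 | 0 | 1
  82 | 00101001111101100101001 | 0 | 0
  83 | 01010011111011001010010 | 0 | 1
  84 | 10100111110110010100101 | 1 | 1
  85 | 01001111101100101001011 | 0 | 0
  86 | 10011111011001010010110 | 1 | 0
  87 | 00111110110010100101100 | 0 | 0
  88 | 01111101100101001011000 | 0 | 1
  89 | 11111011001010010110001 | 1 | 0
  90 | 11110110010100101100010 | 1 | 1
  91 | 11101100101001011000101 | 1 | 1
  92 | 11011001010010110001011 | 1 | 1
  93 | 10110010100101100010111 | 1 | 0
  94 | 01100101001011000101110 | 0 | 0
  95 | 11001010010110001011100 | 1 | 0
  96 | 10010100101100010111000 | 1 | 0
  97 | 00101001011000101110000 | 0 | 1
  98 | 01010010110001011100001 | 0 | 0
  99 | 10100101100010111000010 | 1 | 1
 100 | 01001011000101110000101 | 0 | 0
 101 | 10010110001011100001010 | 1 | 1
 102 | 00101100010111000010101 | 0 | 1
 103 | 01011000101110000101011 | 0 | 0
 104 | 10110001011100001010110 | 1 | 0
 105 | 01100010111000010101100 | 0 | 0
 106 | 11000101110000101011000 | 1 | 0
 107 | 10001011100001010110000 | 1 | 0
 108 | 00010111000010101100000 | 0 | 0
 109 | 00101110000101011000000 | 0 | 0
 110 | 01011100001010110000000 | 0 | 0
 111 | 10111000010101100000000 | 1 | 1
 112 | 01110000101011000000001 | 0 | 0
 113 | 11100001010110000000010 | 1 | 1
 114 | 11000010101100000000101 | 1 | 1
 115 | 10000101011000000001011 | 1 | 1
 116 | 00001010110000000010111 | 0 | 1
 117 | 00010101100000000101111 | 0 | 0
 118 | 00101011000000001011110 | 0 | 1
 119 | 01010110000000010111101 | 0 | 1
 120 | 10101100000000101111011 | 1 | 0
 121 | 01011000000001011110110 | 0 | 1
 122 | 10110000000010111101101 | 1 | 1

111001010100000101101010100111100111000101011111110000101111010100010111001111000000101001111101100101001011000101110000101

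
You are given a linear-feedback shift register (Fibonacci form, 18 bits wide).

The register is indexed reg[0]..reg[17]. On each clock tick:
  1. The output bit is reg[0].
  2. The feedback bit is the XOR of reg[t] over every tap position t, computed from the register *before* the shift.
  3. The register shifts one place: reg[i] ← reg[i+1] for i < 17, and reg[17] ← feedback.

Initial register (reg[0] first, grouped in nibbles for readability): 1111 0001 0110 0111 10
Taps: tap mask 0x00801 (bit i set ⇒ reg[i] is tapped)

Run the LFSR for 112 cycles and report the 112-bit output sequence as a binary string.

k : reg_k → out_k, fb_k
0: 111100010110011110 → 1, fb=1
1: 111000101100111101 → 1, fb=1
2: 110001011001111011 → 1, fb=0
3: 100010110011110110 → 1, fb=0
4: 000101100111101100 → 0, fb=1
5: 001011001111011001 → 0, fb=1
6: 010110011110110011 → 0, fb=0
7: 101100111101100110 → 1, fb=0
8: 011001111011001100 → 0, fb=1
9: 110011110110011001 → 1, fb=1
10: 100111101100110011 → 1, fb=1
11: 001111011001100111 → 0, fb=1
12: 011110110011001111 → 0, fb=1
13: 111101100110011111 → 1, fb=1
14: 111011001100111111 → 1, fb=1
15: 110110011001111111 → 1, fb=0
16: 101100110011111110 → 1, fb=0
17: 011001100111111100 → 0, fb=1
18: 110011001111111001 → 1, fb=0
19: 100110011111110010 → 1, fb=0
20: 001100111111100100 → 0, fb=1
21: 011001111111001001 → 0, fb=1
22: 110011111110010011 → 1, fb=1
23: 100111111100100111 → 1, fb=1
24: 001111111001001111 → 0, fb=1
25: 011111110010011111 → 0, fb=0
26: 111111100100111110 → 1, fb=1
27: 111111001001111101 → 1, fb=0
28: 111110010011111010 → 1, fb=0
29: 111100100111110100 → 1, fb=0
30: 111001001111101000 → 1, fb=0
31: 110010011111010000 → 1, fb=0
32: 100100111110100000 → 1, fb=1
33: 001001111101000001 → 0, fb=1
34: 010011111010000011 → 0, fb=0
35: 100111110100000110 → 1, fb=1
36: 001111101000001101 → 0, fb=0
37: 011111010000011010 → 0, fb=0
38: 111110100000110100 → 1, fb=1
39: 111101000001101001 → 1, fb=0
40: 111010000011010010 → 1, fb=0
41: 110100000110100100 → 1, fb=1
42: 101000001101001001 → 1, fb=0
43: 010000011010010010 → 0, fb=0
44: 100000110100100100 → 1, fb=1
45: 000001101001001001 → 0, fb=1
46: 000011010010010011 → 0, fb=0
47: 000110100100100110 → 0, fb=0
48: 001101001001001100 → 0, fb=1
49: 011010010010011001 → 0, fb=0
50: 110100100100110010 → 1, fb=1
51: 101001001001100101 → 1, fb=0
52: 010010010011001010 → 0, fb=1
53: 100100100110010101 → 1, fb=1
54: 001001001100101011 → 0, fb=0
55: 010010011001010110 → 0, fb=1
56: 100100110010101101 → 1, fb=1
57: 001001100101011011 → 0, fb=1
58: 010011001010110111 → 0, fb=0
59: 100110010101101110 → 1, fb=0
60: 001100101011011100 → 0, fb=1
61: 011001010110111001 → 0, fb=0
62: 110010101101110010 → 1, fb=0
63: 100101011011100100 → 1, fb=0
64: 001010110111001000 → 0, fb=1
65: 010101101110010001 → 0, fb=0
66: 101011011100100010 → 1, fb=1
67: 010110111001000101 → 0, fb=1
68: 101101110010001011 → 1, fb=1
69: 011011100100010111 → 0, fb=0
70: 110111001000101110 → 1, fb=1
71: 101110010001011101 → 1, fb=0
72: 011100100010111010 → 0, fb=0
73: 111001000101110100 → 1, fb=0
74: 110010001011101000 → 1, fb=0
75: 100100010111010000 → 1, fb=0
76: 001000101110100000 → 0, fb=0
77: 010001011101000000 → 0, fb=1
78: 100010111010000001 → 1, fb=1
79: 000101110100000011 → 0, fb=0
80: 001011101000000110 → 0, fb=0
81: 010111010000001100 → 0, fb=0
82: 101110100000011000 → 1, fb=1
83: 011101000000110001 → 0, fb=0
84: 111010000001100010 → 1, fb=0
85: 110100000011000100 → 1, fb=0
86: 101000000110001000 → 1, fb=1
87: 010000001100010001 → 0, fb=0
88: 100000011000100010 → 1, fb=1
89: 000000110001000101 → 0, fb=1
90: 000001100010001011 → 0, fb=0
91: 000011000100010110 → 0, fb=0
92: 000110001000101100 → 0, fb=0
93: 001100010001011000 → 0, fb=1
94: 011000100010110001 → 0, fb=0
95: 110001000101100010 → 1, fb=0
96: 100010001011000100 → 1, fb=0
97: 000100010110001000 → 0, fb=0
98: 001000101100010000 → 0, fb=0
99: 010001011000100000 → 0, fb=0
100: 100010110001000000 → 1, fb=0
101: 000101100010000000 → 0, fb=0
102: 001011000100000000 → 0, fb=0
103: 010110001000000000 → 0, fb=0
104: 101100010000000000 → 1, fb=1
105: 011000100000000001 → 0, fb=0
106: 110001000000000010 → 1, fb=1
107: 100010000000000101 → 1, fb=1
108: 000100000000001011 → 0, fb=0
109: 001000000000010110 → 0, fb=0
110: 010000000000101100 → 0, fb=0
111: 100000000001011000 → 1, fb=0

1111000101100111101100110011111110010011111010000011010010010011001010110111001000101110100000011000100010110001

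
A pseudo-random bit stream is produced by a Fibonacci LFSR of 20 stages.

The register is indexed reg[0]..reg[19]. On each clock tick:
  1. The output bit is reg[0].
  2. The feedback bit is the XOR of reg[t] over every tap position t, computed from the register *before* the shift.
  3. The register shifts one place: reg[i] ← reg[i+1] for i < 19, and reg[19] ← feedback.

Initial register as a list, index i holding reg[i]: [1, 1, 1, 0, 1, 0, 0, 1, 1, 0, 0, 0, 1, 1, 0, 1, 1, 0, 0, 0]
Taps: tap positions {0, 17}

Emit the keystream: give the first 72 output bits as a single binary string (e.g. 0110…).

111010011000110110001111011101100001101110000111100100111100000001110111

k : reg_k → out_k, fb_k
0: 11101001100011011000 → 1, fb=1
1: 11010011000110110001 → 1, fb=1
2: 10100110001101100011 → 1, fb=1
3: 01001100011011000111 → 0, fb=1
4: 10011000110110001111 → 1, fb=0
5: 00110001101100011110 → 0, fb=1
6: 01100011011000111101 → 0, fb=1
7: 11000110110001111011 → 1, fb=1
8: 10001101100011110111 → 1, fb=0
9: 00011011000111101110 → 0, fb=1
10: 00110110001111011101 → 0, fb=1
11: 01101100011110111011 → 0, fb=0
12: 11011000111101110110 → 1, fb=0
13: 10110001111011101100 → 1, fb=0
14: 01100011110111011000 → 0, fb=0
15: 11000111101110110000 → 1, fb=1
16: 10001111011101100001 → 1, fb=1
17: 00011110111011000011 → 0, fb=0
18: 00111101110110000110 → 0, fb=1
19: 01111011101100001101 → 0, fb=1
20: 11110111011000011011 → 1, fb=1
21: 11101110110000110111 → 1, fb=0
22: 11011101100001101110 → 1, fb=0
23: 10111011000011011100 → 1, fb=0
24: 01110110000110111000 → 0, fb=0
25: 11101100001101110000 → 1, fb=1
26: 11011000011011100001 → 1, fb=1
27: 10110000110111000011 → 1, fb=1
28: 01100001101110000111 → 0, fb=1
29: 11000011011100001111 → 1, fb=0
30: 10000110111000011110 → 1, fb=0
31: 00001101110000111100 → 0, fb=1
32: 00011011100001111001 → 0, fb=0
33: 00110111000011110010 → 0, fb=0
34: 01101110000111100100 → 0, fb=1
35: 11011100001111001001 → 1, fb=1
36: 10111000011110010011 → 1, fb=1
37: 01110000111100100111 → 0, fb=1
38: 11100001111001001111 → 1, fb=0
39: 11000011110010011110 → 1, fb=0
40: 10000111100100111100 → 1, fb=0
41: 00001111001001111000 → 0, fb=0
42: 00011110010011110000 → 0, fb=0
43: 00111100100111100000 → 0, fb=0
44: 01111001001111000000 → 0, fb=0
45: 11110010011110000000 → 1, fb=1
46: 11100100111100000001 → 1, fb=1
47: 11001001111000000011 → 1, fb=1
48: 10010011110000000111 → 1, fb=0
49: 00100111100000001110 → 0, fb=1
50: 01001111000000011101 → 0, fb=1
51: 10011110000000111011 → 1, fb=1
52: 00111100000001110111 → 0, fb=1
53: 01111000000011101111 → 0, fb=1
54: 11110000000111011111 → 1, fb=0
55: 11100000001110111110 → 1, fb=0
56: 11000000011101111100 → 1, fb=0
57: 10000000111011111000 → 1, fb=1
58: 00000001110111110001 → 0, fb=0
59: 00000011101111100010 → 0, fb=0
60: 00000111011111000100 → 0, fb=1
61: 00001110111110001001 → 0, fb=0
62: 00011101111100010010 → 0, fb=0
63: 00111011111000100100 → 0, fb=1
64: 01110111110001001001 → 0, fb=0
65: 11101111100010010010 → 1, fb=1
66: 11011111000100100101 → 1, fb=0
67: 10111110001001001010 → 1, fb=1
68: 01111100010010010101 → 0, fb=1
69: 11111000100100101011 → 1, fb=1
70: 11110001001001010111 → 1, fb=0
71: 11100010010010101110 → 1, fb=0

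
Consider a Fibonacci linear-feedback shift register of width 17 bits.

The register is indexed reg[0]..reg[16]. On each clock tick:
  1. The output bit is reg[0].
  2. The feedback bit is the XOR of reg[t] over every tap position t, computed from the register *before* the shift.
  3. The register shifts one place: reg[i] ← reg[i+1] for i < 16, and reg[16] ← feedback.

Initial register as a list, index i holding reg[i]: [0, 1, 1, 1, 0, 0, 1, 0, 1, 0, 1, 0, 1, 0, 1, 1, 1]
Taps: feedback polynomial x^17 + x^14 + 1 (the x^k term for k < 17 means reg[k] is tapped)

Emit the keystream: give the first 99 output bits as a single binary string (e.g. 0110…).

step | reg (before) | out | fb
   0 | 01110010101010111 | 0 | 1
   1 | 11100101010101111 | 1 | 0
   2 | 11001010101011110 | 1 | 0
   3 | 10010101010111100 | 1 | 0
   4 | 00101010101111000 | 0 | 0
   5 | 01010101011110000 | 0 | 0
   6 | 10101010111100000 | 1 | 1
   7 | 01010101111000001 | 0 | 0
   8 | 10101011110000010 | 1 | 1
   9 | 01010111100000101 | 0 | 1
  10 | 10101111000001011 | 1 | 1
  11 | 01011110000010111 | 0 | 1
  12 | 10111100000101111 | 1 | 0
  13 | 01111000001011110 | 0 | 1
  14 | 11110000010111101 | 1 | 0
  15 | 11100000101111010 | 1 | 1
  16 | 11000001011110101 | 1 | 0
  17 | 10000010111101010 | 1 | 1
  18 | 00000101111010101 | 0 | 1
  19 | 00001011110101011 | 0 | 0
  20 | 00010111101010110 | 0 | 1
  21 | 00101111010101101 | 0 | 1
  22 | 01011110101011011 | 0 | 0
  23 | 10111101010110110 | 1 | 0
  24 | 01111010101101100 | 0 | 1
  25 | 11110101011011001 | 1 | 1
  26 | 11101010110110011 | 1 | 1
  27 | 11010101101100111 | 1 | 0
  28 | 10101011011001110 | 1 | 0
  29 | 01010110110011100 | 0 | 1
  30 | 10101101100111001 | 1 | 1
  31 | 01011011001110011 | 0 | 0
  32 | 10110110011100110 | 1 | 0
  33 | 01101100111001100 | 0 | 1
  34 | 11011001110011001 | 1 | 1
  35 | 10110011100110011 | 1 | 1
  36 | 01100111001100111 | 0 | 1
  37 | 11001110011001111 | 1 | 0
  38 | 10011100110011110 | 1 | 0
  39 | 00111001100111100 | 0 | 1
  40 | 01110011001111001 | 0 | 0
  41 | 11100110011110010 | 1 | 1
  42 | 11001100111100101 | 1 | 0
  43 | 10011001111001010 | 1 | 1
  44 | 00110011110010101 | 0 | 1
  45 | 01100111100101011 | 0 | 0
  46 | 11001111001010110 | 1 | 0
  47 | 10011110010101100 | 1 | 0
  48 | 00111100101011000 | 0 | 0
  49 | 01111001010110000 | 0 | 0
  50 | 11110010101100000 | 1 | 1
  51 | 11100101011000001 | 1 | 1
  52 | 11001010110000011 | 1 | 1
  53 | 10010101100000111 | 1 | 0
  54 | 00101011000001110 | 0 | 1
  55 | 01010110000011101 | 0 | 1
  56 | 10101100000111011 | 1 | 1
  57 | 01011000001110111 | 0 | 1
  58 | 10110000011101111 | 1 | 0
  59 | 01100000111011110 | 0 | 1
  60 | 11000001110111101 | 1 | 0
  61 | 10000011101111010 | 1 | 1
  62 | 00000111011110101 | 0 | 1
  63 | 00001110111101011 | 0 | 0
  64 | 00011101111010110 | 0 | 1
  65 | 00111011110101101 | 0 | 1
  66 | 01110111101011011 | 0 | 0
  67 | 11101111010110110 | 1 | 0
  68 | 11011110101101100 | 1 | 0
  69 | 10111101011011000 | 1 | 1
  70 | 01111010110110001 | 0 | 0
  71 | 11110101101100010 | 1 | 1
  72 | 11101011011000101 | 1 | 0
  73 | 11010110110001010 | 1 | 1
  74 | 10101101100010101 | 1 | 0
  75 | 01011011000101010 | 0 | 0
  76 | 10110110001010100 | 1 | 0
  77 | 01101100010101000 | 0 | 0
  78 | 11011000101010000 | 1 | 1
  79 | 10110001010100001 | 1 | 1
  80 | 01100010101000011 | 0 | 0
  81 | 11000101010000110 | 1 | 0
  82 | 10001010100001100 | 1 | 0
  83 | 00010101000011000 | 0 | 0
  84 | 00101010000110000 | 0 | 0
  85 | 01010100001100000 | 0 | 0
  86 | 10101000011000000 | 1 | 1
  87 | 01010000110000001 | 0 | 0
  88 | 10100001100000010 | 1 | 1
  89 | 01000011000000101 | 0 | 1
  90 | 10000110000001011 | 1 | 1
  91 | 00001100000010111 | 0 | 1
  92 | 00011000000101111 | 0 | 1
  93 | 00110000001011111 | 0 | 1
  94 | 01100000010111111 | 0 | 1
  95 | 11000000101111111 | 1 | 0
  96 | 10000001011111110 | 1 | 0
  97 | 00000010111111100 | 0 | 1
  98 | 00000101111111001 | 0 | 0

011100101010101111000001011110101011011001110011001111001010110000011101111010110110001010100001100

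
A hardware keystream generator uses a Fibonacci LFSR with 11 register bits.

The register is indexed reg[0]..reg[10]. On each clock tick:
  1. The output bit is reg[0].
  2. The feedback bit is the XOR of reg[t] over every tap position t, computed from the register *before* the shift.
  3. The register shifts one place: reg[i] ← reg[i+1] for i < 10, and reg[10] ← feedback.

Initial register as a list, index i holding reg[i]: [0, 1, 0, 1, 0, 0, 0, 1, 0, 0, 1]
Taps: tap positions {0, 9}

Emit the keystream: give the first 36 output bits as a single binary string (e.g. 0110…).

010100010010001010000101000101011101

tick  register→output (feedback)
  0  01010001001→0 (0)
  1  10100010010→1 (0)
  2  01000100100→0 (0)
  3  10001001000→1 (1)
  4  00010010001→0 (0)
  5  00100100010→0 (1)
  6  01001000101→0 (0)
  7  10010001010→1 (0)
  8  00100010100→0 (0)
  9  01000101000→0 (0)
 10  10001010000→1 (1)
 11  00010100001→0 (0)
 12  00101000010→0 (1)
 13  01010000101→0 (0)
 14  10100001010→1 (0)
 15  01000010100→0 (0)
 16  10000101000→1 (1)
 17  00001010001→0 (0)
 18  00010100010→0 (1)
 19  00101000101→0 (0)
 20  01010001010→0 (1)
 21  10100010101→1 (1)
 22  01000101011→0 (1)
 23  10001010111→1 (0)
 24  00010101110→0 (1)
 25  00101011101→0 (0)
 26  01010111010→0 (1)
 27  10101110101→1 (1)
 28  01011101011→0 (1)
 29  10111010111→1 (0)
 30  01110101110→0 (1)
 31  11101011101→1 (1)
 32  11010111011→1 (0)
 33  10101110110→1 (0)
 34  01011101100→0 (0)
 35  10111011000→1 (1)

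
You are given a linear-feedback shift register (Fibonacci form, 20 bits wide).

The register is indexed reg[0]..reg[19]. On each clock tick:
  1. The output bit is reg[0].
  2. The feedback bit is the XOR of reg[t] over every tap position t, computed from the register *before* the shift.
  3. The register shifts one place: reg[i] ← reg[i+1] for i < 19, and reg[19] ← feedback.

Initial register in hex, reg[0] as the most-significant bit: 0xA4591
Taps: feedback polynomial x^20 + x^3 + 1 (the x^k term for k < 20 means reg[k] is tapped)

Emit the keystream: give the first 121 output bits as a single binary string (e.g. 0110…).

1010010001011001000110000110100100011101101100100001111100000010001011100111000100110101110111111000100110110010001111000

k : reg_k → out_k, fb_k
0: 10100100010110010001 → 1, fb=1
1: 01001000101100100011 → 0, fb=0
2: 10010001011001000110 → 1, fb=0
3: 00100010110010001100 → 0, fb=0
4: 01000101100100011000 → 0, fb=0
5: 10001011001000110000 → 1, fb=1
6: 00010110010001100001 → 0, fb=1
7: 00101100100011000011 → 0, fb=0
8: 01011001000110000110 → 0, fb=1
9: 10110010001100001101 → 1, fb=0
10: 01100100011000011010 → 0, fb=0
11: 11001000110000110100 → 1, fb=1
12: 10010001100001101001 → 1, fb=0
13: 00100011000011010010 → 0, fb=0
14: 01000110000110100100 → 0, fb=0
15: 10001100001101001000 → 1, fb=1
16: 00011000011010010001 → 0, fb=1
17: 00110000110100100011 → 0, fb=1
18: 01100001101001000111 → 0, fb=0
19: 11000011010010001110 → 1, fb=1
20: 10000110100100011101 → 1, fb=1
21: 00001101001000111011 → 0, fb=0
22: 00011010010001110110 → 0, fb=1
23: 00110100100011101101 → 0, fb=1
24: 01101001000111011011 → 0, fb=0
25: 11010010001110110110 → 1, fb=0
26: 10100100011101101100 → 1, fb=1
27: 01001000111011011001 → 0, fb=0
28: 10010001110110110010 → 1, fb=0
29: 00100011101101100100 → 0, fb=0
30: 01000111011011001000 → 0, fb=0
31: 10001110110110010000 → 1, fb=1
32: 00011101101100100001 → 0, fb=1
33: 00111011011001000011 → 0, fb=1
34: 01110110110010000111 → 0, fb=1
35: 11101101100100001111 → 1, fb=1
36: 11011011001000011111 → 1, fb=0
37: 10110110010000111110 → 1, fb=0
38: 01101100100001111100 → 0, fb=0
39: 11011001000011111000 → 1, fb=0
40: 10110010000111110000 → 1, fb=0
41: 01100100001111100000 → 0, fb=0
42: 11001000011111000000 → 1, fb=1
43: 10010000111110000001 → 1, fb=0
44: 00100001111100000010 → 0, fb=0
45: 01000011111000000100 → 0, fb=0
46: 10000111110000001000 → 1, fb=1
47: 00001111100000010001 → 0, fb=0
48: 00011111000000100010 → 0, fb=1
49: 00111110000001000101 → 0, fb=1
50: 01111100000010001011 → 0, fb=1
51: 11111000000100010111 → 1, fb=0
52: 11110000001000101110 → 1, fb=0
53: 11100000010001011100 → 1, fb=1
54: 11000000100010111001 → 1, fb=1
55: 10000001000101110011 → 1, fb=1
56: 00000010001011100111 → 0, fb=0
57: 00000100010111001110 → 0, fb=0
58: 00001000101110011100 → 0, fb=0
59: 00010001011100111000 → 0, fb=1
60: 00100010111001110001 → 0, fb=0
61: 01000101110011100010 → 0, fb=0
62: 10001011100111000100 → 1, fb=1
63: 00010111001110001001 → 0, fb=1
64: 00101110011100010011 → 0, fb=0
65: 01011100111000100110 → 0, fb=1
66: 10111001110001001101 → 1, fb=0
67: 01110011100010011010 → 0, fb=1
68: 11100111000100110101 → 1, fb=1
69: 11001110001001101011 → 1, fb=1
70: 10011100010011010111 → 1, fb=0
71: 00111000100110101110 → 0, fb=1
72: 01110001001101011101 → 0, fb=1
73: 11100010011010111011 → 1, fb=1
74: 11000100110101110111 → 1, fb=1
75: 10001001101011101111 → 1, fb=1
76: 00010011010111011111 → 0, fb=1
77: 00100110101110111111 → 0, fb=0
78: 01001101011101111110 → 0, fb=0
79: 10011010111011111100 → 1, fb=0
80: 00110101110111111000 → 0, fb=1
81: 01101011101111110001 → 0, fb=0
82: 11010111011111100010 → 1, fb=0
83: 10101110111111000100 → 1, fb=1
84: 01011101111110001001 → 0, fb=1
85: 10111011111100010011 → 1, fb=0
86: 01110111111000100110 → 0, fb=1
87: 11101111110001001101 → 1, fb=1
88: 11011111100010011011 → 1, fb=0
89: 10111111000100110110 → 1, fb=0
90: 01111110001001101100 → 0, fb=1
91: 11111100010011011001 → 1, fb=0
92: 11111000100110110010 → 1, fb=0
93: 11110001001101100100 → 1, fb=0
94: 11100010011011001000 → 1, fb=1
95: 11000100110110010001 → 1, fb=1
96: 10001001101100100011 → 1, fb=1
97: 00010011011001000111 → 0, fb=1
98: 00100110110010001111 → 0, fb=0
99: 01001101100100011110 → 0, fb=0
100: 10011011001000111100 → 1, fb=0
101: 00110110010001111000 → 0, fb=1
102: 01101100100011110001 → 0, fb=0
103: 11011001000111100010 → 1, fb=0
104: 10110010001111000100 → 1, fb=0
105: 01100100011110001000 → 0, fb=0
106: 11001000111100010000 → 1, fb=1
107: 10010001111000100001 → 1, fb=0
108: 00100011110001000010 → 0, fb=0
109: 01000111100010000100 → 0, fb=0
110: 10001111000100001000 → 1, fb=1
111: 00011110001000010001 → 0, fb=1
112: 00111100010000100011 → 0, fb=1
113: 01111000100001000111 → 0, fb=1
114: 11110001000010001111 → 1, fb=0
115: 11100010000100011110 → 1, fb=1
116: 11000100001000111101 → 1, fb=1
117: 10001000010001111011 → 1, fb=1
118: 00010000100011110111 → 0, fb=1
119: 00100001000111101111 → 0, fb=0
120: 01000010001111011110 → 0, fb=0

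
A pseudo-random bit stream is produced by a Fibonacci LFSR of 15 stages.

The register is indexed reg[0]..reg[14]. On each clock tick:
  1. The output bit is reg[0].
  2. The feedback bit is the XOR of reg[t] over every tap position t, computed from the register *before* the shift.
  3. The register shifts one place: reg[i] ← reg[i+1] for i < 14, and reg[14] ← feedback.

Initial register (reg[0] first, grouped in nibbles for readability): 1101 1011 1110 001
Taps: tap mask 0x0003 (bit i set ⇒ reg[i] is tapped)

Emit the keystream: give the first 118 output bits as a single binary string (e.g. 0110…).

1101101111100010110110000100111011010001101001101110010111010110010111001111010111001010001111001011110010001011100010

tick  register→output (feedback)
  0  110110111110001→1 (0)
  1  101101111100010→1 (1)
  2  011011111000101→0 (1)
  3  110111110001011→1 (0)
  4  101111100010110→1 (1)
  5  011111000101101→0 (1)
  6  111110001011011→1 (0)
  7  111100010110110→1 (0)
  8  111000101101100→1 (0)
  9  110001011011000→1 (0)
 10  100010110110000→1 (1)
 11  000101101100001→0 (0)
 12  001011011000010→0 (0)
 13  010110110000100→0 (1)
 14  101101100001001→1 (1)
 15  011011000010011→0 (1)
 16  110110000100111→1 (0)
 17  101100001001110→1 (1)
 18  011000010011101→0 (1)
 19  110000100111011→1 (0)
 20  100001001110110→1 (1)
 21  000010011101101→0 (0)
 22  000100111011010→0 (0)
 23  001001110110100→0 (0)
 24  010011101101000→0 (1)
 25  100111011010001→1 (1)
 26  001110110100011→0 (0)
 27  011101101000110→0 (1)
 28  111011010001101→1 (0)
 29  110110100011010→1 (0)
 30  101101000110100→1 (1)
 31  011010001101001→0 (1)
 32  110100011010011→1 (0)
 33  101000110100110→1 (1)
 34  010001101001101→0 (1)
 35  100011010011011→1 (1)
 36  000110100110111→0 (0)
 37  001101001101110→0 (0)
 38  011010011011100→0 (1)
 39  110100110111001→1 (0)
 40  101001101110010→1 (1)
 41  010011011100101→0 (1)
 42  100110111001011→1 (1)
 43  001101110010111→0 (0)
 44  011011100101110→0 (1)
 45  110111001011101→1 (0)
 46  101110010111010→1 (1)
 47  011100101110101→0 (1)
 48  111001011101011→1 (0)
 49  110010111010110→1 (0)
 50  100101110101100→1 (1)
 51  001011101011001→0 (0)
 52  010111010110010→0 (1)
 53  101110101100101→1 (1)
 54  011101011001011→0 (1)
 55  111010110010111→1 (0)
 56  110101100101110→1 (0)
 57  101011001011100→1 (1)
 58  010110010111001→0 (1)
 59  101100101110011→1 (1)
 60  011001011100111→0 (1)
 61  110010111001111→1 (0)
 62  100101110011110→1 (1)
 63  001011100111101→0 (0)
 64  010111001111010→0 (1)
 65  101110011110101→1 (1)
 66  011100111101011→0 (1)
 67  111001111010111→1 (0)
 68  110011110101110→1 (0)
 69  100111101011100→1 (1)
 70  001111010111001→0 (0)
 71  011110101110010→0 (1)
 72  111101011100101→1 (0)
 73  111010111001010→1 (0)
 74  110101110010100→1 (0)
 75  101011100101000→1 (1)
 76  010111001010001→0 (1)
 77  101110010100011→1 (1)
 78  011100101000111→0 (1)
 79  111001010001111→1 (0)
 80  110010100011110→1 (0)
 81  100101000111100→1 (1)
 82  001010001111001→0 (0)
 83  010100011110010→0 (1)
 84  101000111100101→1 (1)
 85  010001111001011→0 (1)
 86  100011110010111→1 (1)
 87  000111100101111→0 (0)
 88  001111001011110→0 (0)
 89  011110010111100→0 (1)
 90  111100101111001→1 (0)
 91  111001011110010→1 (0)
 92  110010111100100→1 (0)
 93  100101111001000→1 (1)
 94  001011110010001→0 (0)
 95  010111100100010→0 (1)
 96  101111001000101→1 (1)
 97  011110010001011→0 (1)
 98  111100100010111→1 (0)
 99  111001000101110→1 (0)
100  110010001011100→1 (0)
101  100100010111000→1 (1)
102  001000101110001→0 (0)
103  010001011100010→0 (1)
104  100010111000101→1 (1)
105  000101110001011→0 (0)
106  001011100010110→0 (0)
107  010111000101100→0 (1)
108  101110001011001→1 (1)
109  011100010110011→0 (1)
110  111000101100111→1 (0)
111  110001011001110→1 (0)
112  100010110011100→1 (1)
113  000101100111001→0 (0)
114  001011001110010→0 (0)
115  010110011100100→0 (1)
116  101100111001001→1 (1)
117  011001110010011→0 (1)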